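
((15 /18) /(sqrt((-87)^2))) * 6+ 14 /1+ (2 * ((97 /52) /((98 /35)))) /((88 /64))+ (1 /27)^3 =8585838922 /571377807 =15.03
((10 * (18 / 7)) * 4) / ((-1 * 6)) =-120 / 7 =-17.14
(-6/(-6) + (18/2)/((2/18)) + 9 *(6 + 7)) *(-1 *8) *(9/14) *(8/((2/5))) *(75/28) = -2686500/49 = -54826.53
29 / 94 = 0.31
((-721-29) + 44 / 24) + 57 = -4147 / 6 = -691.17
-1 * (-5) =5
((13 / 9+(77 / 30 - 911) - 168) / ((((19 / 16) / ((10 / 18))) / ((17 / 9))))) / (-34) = 386996 / 13851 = 27.94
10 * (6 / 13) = 60 / 13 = 4.62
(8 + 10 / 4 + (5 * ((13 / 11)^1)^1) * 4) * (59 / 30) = 67.13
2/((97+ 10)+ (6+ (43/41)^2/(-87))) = 146247/8262031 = 0.02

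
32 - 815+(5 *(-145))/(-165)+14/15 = -42772/55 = -777.67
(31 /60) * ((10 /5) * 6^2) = 186 /5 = 37.20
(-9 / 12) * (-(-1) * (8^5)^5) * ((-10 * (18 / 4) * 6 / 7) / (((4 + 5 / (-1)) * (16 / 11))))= -5259535670296067356753920 / 7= -751362238613723908107702.90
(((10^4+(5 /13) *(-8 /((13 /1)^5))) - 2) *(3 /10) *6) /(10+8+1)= 434325927078 /458546855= 947.18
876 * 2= 1752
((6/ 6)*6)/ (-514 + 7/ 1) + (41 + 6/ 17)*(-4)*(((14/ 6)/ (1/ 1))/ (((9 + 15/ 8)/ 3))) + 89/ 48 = -139478801/ 1333072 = -104.63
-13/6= -2.17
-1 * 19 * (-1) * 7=133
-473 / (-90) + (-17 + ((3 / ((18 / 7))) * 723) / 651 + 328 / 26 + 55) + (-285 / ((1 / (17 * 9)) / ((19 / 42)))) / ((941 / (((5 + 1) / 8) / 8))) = 422021955431 / 7645135680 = 55.20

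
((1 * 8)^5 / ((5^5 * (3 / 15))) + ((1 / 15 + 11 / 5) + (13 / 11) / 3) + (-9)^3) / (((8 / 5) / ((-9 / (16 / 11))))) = 20849109 / 8000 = 2606.14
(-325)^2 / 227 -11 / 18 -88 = 1539185 / 4086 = 376.70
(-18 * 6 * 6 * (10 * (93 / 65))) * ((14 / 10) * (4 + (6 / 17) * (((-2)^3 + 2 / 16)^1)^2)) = -742610673 / 2210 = -336022.93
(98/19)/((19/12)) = 1176/361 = 3.26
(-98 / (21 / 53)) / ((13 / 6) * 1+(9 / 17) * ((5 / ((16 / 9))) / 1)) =-201824 / 2983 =-67.66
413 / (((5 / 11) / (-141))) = -640563 / 5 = -128112.60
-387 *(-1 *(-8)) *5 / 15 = -1032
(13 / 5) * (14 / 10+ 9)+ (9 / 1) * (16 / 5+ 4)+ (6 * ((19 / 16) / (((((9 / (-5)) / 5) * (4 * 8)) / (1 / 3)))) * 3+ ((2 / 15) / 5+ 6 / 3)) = 358073 / 3840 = 93.25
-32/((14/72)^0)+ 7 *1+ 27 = 2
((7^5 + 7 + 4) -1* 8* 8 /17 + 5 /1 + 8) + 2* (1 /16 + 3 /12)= 2288589 /136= 16827.86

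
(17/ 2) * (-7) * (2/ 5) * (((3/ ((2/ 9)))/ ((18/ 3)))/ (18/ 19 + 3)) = -6783/ 500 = -13.57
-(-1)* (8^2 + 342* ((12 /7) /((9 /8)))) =585.14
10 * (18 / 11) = 180 / 11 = 16.36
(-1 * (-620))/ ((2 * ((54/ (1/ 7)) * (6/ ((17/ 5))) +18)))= 2635/ 5823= 0.45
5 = 5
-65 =-65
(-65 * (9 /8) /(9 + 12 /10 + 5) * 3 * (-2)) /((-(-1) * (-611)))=-675 /14288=-0.05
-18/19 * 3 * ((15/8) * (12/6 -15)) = 5265/76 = 69.28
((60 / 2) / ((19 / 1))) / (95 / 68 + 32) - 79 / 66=-1091377 / 949278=-1.15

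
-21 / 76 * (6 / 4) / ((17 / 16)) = -126 / 323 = -0.39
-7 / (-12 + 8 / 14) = 0.61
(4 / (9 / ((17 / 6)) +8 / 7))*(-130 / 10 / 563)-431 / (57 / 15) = -311867891 / 2749129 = -113.44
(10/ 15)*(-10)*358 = -7160/ 3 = -2386.67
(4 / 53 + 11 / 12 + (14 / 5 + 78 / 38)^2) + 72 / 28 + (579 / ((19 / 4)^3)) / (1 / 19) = 5213657917 / 40179300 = 129.76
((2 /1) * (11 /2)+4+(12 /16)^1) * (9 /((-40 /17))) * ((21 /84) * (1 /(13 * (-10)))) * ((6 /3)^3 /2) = 9639 /20800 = 0.46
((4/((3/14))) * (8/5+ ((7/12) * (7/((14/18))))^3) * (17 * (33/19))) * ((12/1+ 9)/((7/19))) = 183850359/40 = 4596258.98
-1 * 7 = -7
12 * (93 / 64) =279 / 16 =17.44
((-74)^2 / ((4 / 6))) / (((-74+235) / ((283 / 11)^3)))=186171846018 / 214291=868780.52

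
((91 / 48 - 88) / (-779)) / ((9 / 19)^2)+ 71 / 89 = 18306871 / 14187312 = 1.29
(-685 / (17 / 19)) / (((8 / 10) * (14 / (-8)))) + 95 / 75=548.12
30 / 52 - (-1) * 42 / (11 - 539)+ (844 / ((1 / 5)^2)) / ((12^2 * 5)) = 306851 / 10296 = 29.80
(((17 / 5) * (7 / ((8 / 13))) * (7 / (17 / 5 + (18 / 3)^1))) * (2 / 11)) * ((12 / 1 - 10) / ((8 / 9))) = 97461 / 8272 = 11.78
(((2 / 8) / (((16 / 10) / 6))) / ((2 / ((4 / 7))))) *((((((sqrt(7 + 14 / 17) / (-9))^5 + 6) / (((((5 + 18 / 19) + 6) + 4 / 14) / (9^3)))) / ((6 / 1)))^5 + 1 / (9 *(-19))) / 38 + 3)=125581970762642138290179644547801272291300011735 / 23705465999572217714019244995286432435968- 4395360099497139684370276085779209360356347875005 *sqrt(2261) / 16328782973485569566486987748392059946502747648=5284796.09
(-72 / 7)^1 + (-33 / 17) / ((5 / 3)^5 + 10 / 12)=-750726 / 71995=-10.43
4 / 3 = 1.33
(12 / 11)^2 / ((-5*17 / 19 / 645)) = -352944 / 2057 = -171.58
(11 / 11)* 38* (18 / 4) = 171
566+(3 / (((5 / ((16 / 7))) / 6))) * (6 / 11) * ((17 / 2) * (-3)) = 173846 / 385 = 451.55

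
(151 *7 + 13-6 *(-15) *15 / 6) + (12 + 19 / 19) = 1308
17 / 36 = 0.47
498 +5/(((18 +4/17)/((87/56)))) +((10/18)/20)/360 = 1401733567/2812320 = 498.43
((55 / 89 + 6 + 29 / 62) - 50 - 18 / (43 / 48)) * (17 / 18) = -254149915 / 4270932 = -59.51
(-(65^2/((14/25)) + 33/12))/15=-211327/420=-503.16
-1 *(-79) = 79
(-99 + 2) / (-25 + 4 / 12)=291 / 74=3.93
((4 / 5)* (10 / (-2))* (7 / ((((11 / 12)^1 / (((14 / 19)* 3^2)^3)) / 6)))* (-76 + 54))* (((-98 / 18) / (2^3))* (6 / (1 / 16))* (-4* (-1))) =-2107788189696 / 6859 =-307302549.89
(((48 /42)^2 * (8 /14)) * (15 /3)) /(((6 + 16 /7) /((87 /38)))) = 1.03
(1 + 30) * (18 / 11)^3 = 180792 / 1331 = 135.83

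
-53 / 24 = -2.21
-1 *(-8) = 8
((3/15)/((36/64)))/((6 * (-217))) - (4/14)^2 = -16796/205065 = -0.08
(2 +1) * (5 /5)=3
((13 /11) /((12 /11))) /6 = 13 /72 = 0.18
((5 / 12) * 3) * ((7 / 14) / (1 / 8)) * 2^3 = 40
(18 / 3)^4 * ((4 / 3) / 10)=864 / 5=172.80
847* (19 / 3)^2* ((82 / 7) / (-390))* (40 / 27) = -14327368 / 9477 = -1511.80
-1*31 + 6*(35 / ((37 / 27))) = 4523 / 37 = 122.24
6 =6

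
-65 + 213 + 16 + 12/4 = 167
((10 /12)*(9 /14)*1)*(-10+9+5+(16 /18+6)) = 35 /6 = 5.83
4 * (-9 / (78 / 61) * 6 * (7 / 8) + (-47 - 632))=-74459 / 26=-2863.81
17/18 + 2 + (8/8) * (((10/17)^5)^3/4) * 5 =2.94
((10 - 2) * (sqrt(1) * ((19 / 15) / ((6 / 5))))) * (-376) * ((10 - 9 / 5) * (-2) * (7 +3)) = 4686464 / 9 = 520718.22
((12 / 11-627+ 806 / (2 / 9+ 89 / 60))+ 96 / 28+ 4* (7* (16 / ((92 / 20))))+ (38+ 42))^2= 223293517974081 / 295606427809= 755.37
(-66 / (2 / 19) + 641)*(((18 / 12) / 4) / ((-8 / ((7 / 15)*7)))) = -343 / 160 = -2.14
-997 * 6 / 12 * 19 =-9471.50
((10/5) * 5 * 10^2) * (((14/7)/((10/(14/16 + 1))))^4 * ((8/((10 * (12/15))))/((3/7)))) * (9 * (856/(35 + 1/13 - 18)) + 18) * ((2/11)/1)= 18640125/4736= 3935.84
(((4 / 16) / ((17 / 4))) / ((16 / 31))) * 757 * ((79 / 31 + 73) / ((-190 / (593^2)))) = -311718201103 / 25840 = -12063397.88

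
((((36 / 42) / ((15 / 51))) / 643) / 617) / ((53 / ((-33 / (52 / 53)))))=-0.00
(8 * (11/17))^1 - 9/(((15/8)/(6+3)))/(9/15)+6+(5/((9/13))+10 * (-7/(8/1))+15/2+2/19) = -636587/11628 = -54.75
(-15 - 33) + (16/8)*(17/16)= -367/8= -45.88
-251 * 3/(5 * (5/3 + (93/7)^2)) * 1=-110691/130960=-0.85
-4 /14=-2 /7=-0.29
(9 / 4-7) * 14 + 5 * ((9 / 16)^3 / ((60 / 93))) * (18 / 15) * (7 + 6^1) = -1842479 / 40960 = -44.98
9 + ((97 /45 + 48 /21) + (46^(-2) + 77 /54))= 29729687 /1999620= 14.87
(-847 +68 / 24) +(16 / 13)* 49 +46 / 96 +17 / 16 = -81361 / 104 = -782.32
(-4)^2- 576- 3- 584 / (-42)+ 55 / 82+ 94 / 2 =-863453 / 1722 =-501.42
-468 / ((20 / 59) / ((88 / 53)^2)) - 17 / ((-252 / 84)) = -160131731 / 42135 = -3800.44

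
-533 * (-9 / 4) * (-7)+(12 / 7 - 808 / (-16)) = -233591 / 28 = -8342.54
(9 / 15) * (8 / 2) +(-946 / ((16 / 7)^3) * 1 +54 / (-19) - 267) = -67446241 / 194560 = -346.66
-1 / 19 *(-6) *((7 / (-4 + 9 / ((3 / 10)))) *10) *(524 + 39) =478.66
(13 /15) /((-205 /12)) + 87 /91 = 84443 /93275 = 0.91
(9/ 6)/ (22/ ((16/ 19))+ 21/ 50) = 0.06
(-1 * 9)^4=6561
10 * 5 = 50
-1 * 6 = -6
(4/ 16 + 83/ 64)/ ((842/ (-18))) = -891/ 26944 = -0.03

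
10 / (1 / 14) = 140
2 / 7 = 0.29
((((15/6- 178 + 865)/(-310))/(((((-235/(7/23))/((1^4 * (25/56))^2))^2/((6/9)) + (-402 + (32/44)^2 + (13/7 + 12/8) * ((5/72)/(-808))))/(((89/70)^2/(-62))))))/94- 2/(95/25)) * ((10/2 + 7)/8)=-0.79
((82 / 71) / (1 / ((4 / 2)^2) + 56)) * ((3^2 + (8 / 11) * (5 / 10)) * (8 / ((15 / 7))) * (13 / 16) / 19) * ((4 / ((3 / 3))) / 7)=878384 / 50081625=0.02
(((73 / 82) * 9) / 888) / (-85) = -219 / 2063120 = -0.00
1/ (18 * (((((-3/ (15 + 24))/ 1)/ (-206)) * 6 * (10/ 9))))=1339/ 60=22.32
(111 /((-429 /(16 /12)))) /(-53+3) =74 /10725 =0.01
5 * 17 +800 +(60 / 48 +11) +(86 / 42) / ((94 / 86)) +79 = 3861631 / 3948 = 978.12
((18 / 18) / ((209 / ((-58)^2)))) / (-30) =-1682 / 3135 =-0.54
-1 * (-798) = 798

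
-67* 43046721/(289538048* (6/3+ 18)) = -2884130307/5790760960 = -0.50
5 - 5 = 0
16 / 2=8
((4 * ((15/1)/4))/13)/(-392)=-15/5096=-0.00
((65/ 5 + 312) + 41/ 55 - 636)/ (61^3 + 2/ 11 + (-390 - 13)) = -2133/ 1557725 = -0.00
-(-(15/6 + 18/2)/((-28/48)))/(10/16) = -1104/35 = -31.54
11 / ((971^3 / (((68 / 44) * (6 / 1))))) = 102 / 915498611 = 0.00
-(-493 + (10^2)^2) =-9507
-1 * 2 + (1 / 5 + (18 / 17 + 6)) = 447 / 85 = 5.26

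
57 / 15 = 3.80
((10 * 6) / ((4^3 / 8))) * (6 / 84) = 15 / 28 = 0.54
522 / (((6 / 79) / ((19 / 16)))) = 130587 / 16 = 8161.69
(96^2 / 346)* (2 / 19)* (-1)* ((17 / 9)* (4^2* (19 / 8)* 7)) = -243712 / 173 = -1408.74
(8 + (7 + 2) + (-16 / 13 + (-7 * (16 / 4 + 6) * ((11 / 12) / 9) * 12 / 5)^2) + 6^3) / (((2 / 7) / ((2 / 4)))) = 3866527 / 4212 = 917.98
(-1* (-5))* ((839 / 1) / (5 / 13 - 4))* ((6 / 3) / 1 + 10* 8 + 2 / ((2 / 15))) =-5289895 / 47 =-112550.96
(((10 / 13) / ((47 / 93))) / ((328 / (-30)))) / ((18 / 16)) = -3100 / 25051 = -0.12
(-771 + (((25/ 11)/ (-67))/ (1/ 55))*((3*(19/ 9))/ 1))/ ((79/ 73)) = -11486258/ 15879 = -723.36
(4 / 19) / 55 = 4 / 1045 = 0.00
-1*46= -46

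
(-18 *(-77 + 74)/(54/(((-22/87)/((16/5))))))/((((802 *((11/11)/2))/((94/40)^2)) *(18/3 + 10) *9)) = -24299/3215185920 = -0.00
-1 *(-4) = 4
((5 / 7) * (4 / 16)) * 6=15 / 14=1.07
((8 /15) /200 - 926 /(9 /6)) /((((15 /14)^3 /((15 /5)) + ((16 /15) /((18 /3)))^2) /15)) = -20969.57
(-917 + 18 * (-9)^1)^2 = 1164241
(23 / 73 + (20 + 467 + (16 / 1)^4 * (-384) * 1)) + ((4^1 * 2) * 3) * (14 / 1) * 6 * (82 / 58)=-53268983874 / 2117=-25162486.48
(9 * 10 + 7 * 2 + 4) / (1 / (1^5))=108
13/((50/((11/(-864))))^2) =0.00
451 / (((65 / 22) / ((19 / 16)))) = 94259 / 520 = 181.27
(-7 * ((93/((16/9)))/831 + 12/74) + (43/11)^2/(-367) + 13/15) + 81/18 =409531059019/109230562320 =3.75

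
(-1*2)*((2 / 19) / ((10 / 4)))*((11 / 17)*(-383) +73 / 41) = 1371936 / 66215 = 20.72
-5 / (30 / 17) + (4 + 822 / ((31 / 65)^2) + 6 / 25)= 521145271 / 144150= 3615.30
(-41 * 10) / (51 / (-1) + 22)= 410 / 29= 14.14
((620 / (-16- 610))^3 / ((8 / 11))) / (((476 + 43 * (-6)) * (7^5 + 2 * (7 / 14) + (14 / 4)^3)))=-163850500 / 450580045539011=-0.00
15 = 15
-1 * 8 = -8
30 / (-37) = -0.81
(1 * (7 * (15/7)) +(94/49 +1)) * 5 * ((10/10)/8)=2195/196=11.20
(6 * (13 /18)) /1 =13 /3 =4.33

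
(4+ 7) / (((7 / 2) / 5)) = 15.71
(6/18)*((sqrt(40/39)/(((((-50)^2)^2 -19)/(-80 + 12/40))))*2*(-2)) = 3188*sqrt(390)/3656238885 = 0.00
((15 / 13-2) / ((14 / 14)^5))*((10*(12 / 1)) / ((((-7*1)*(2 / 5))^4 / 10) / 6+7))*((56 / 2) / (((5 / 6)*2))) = -2700000 / 12701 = -212.58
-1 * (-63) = 63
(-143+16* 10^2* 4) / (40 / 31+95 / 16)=3103472 / 3585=865.68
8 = 8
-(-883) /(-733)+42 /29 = 5179 /21257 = 0.24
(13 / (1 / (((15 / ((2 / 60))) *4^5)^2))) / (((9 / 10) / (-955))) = -2929065984000000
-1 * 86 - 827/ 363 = -32045/ 363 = -88.28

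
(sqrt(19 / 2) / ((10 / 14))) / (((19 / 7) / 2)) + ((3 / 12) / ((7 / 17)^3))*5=49*sqrt(38) / 95 + 24565 / 1372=21.08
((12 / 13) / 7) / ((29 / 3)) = 36 / 2639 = 0.01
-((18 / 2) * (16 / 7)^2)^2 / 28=-1327104 / 16807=-78.96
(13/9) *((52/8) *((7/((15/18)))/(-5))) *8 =-9464/75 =-126.19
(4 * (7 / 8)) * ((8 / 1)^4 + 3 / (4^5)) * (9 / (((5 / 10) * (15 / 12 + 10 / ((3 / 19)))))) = 792724023 / 198400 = 3995.58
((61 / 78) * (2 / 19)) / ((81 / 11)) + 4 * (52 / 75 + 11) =70201331 / 1500525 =46.78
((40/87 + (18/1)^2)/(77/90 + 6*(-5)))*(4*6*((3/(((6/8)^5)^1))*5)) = -11562188800/684603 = -16888.90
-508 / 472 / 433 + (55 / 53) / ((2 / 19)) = 13344942 / 1353991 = 9.86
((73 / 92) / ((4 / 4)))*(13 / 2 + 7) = 1971 / 184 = 10.71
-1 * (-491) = 491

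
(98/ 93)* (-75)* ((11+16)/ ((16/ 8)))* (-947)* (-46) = -1440813150/ 31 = -46477843.55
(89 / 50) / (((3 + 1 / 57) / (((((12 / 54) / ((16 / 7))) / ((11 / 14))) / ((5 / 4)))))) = 82859 / 1419000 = 0.06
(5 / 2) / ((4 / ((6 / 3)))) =5 / 4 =1.25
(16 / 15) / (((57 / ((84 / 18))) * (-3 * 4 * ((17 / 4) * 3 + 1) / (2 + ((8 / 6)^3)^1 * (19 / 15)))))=-453824 / 171406125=-0.00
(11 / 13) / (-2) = -11 / 26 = -0.42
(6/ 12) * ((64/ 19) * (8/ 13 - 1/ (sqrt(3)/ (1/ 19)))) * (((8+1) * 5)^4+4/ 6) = 3149280512/ 741 - 393660064 * sqrt(3)/ 3249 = 4040179.92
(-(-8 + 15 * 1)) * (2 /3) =-14 /3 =-4.67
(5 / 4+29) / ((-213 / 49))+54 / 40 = -11947 / 2130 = -5.61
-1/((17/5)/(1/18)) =-5/306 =-0.02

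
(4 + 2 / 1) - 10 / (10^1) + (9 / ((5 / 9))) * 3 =268 / 5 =53.60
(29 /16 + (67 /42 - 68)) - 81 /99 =-241757 /3696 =-65.41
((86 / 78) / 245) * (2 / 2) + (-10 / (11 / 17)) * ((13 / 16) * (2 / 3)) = -1172511 / 140140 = -8.37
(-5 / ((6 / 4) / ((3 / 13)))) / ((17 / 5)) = -50 / 221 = -0.23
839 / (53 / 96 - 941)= -80544 / 90283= -0.89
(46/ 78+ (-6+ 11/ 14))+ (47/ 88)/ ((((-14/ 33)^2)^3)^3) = 358938424628602239411906616027/ 133186202513718663708672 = 2695012.08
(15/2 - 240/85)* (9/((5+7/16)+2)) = 11448/2023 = 5.66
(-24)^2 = 576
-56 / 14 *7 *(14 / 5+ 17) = -2772 / 5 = -554.40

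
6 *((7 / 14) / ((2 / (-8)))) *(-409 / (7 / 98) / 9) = 22904 / 3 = 7634.67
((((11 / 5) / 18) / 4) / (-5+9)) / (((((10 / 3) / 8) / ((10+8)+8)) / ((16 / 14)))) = 0.54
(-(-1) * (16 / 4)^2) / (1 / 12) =192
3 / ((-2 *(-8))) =3 / 16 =0.19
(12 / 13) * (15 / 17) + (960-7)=210793 / 221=953.81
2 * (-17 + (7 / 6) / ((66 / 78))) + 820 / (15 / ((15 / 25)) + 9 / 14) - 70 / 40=-48085 / 47388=-1.01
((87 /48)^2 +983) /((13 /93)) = 23481477 /3328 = 7055.73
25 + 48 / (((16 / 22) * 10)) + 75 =533 / 5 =106.60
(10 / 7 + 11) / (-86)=-87 / 602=-0.14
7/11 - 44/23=-323/253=-1.28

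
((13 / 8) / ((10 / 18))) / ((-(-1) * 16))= 117 / 640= 0.18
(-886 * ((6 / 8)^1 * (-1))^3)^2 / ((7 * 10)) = 143065521 / 71680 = 1995.89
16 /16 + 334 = 335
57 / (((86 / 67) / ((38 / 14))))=72561 / 602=120.53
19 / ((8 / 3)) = 57 / 8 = 7.12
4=4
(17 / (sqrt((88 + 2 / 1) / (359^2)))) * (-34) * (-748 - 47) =5498803 * sqrt(10) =17388741.88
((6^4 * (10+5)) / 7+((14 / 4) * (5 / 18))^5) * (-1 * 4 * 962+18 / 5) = -322882949459549 / 30233088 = -10679787.31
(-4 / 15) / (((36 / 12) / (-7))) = 28 / 45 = 0.62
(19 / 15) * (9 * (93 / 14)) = 75.73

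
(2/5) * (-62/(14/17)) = -1054/35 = -30.11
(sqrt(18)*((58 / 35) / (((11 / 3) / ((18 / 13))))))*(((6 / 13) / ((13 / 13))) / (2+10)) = 4698*sqrt(2) / 65065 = 0.10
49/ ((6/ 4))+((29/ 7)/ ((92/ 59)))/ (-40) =2519347/ 77280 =32.60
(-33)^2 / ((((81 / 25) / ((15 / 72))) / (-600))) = -378125 / 9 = -42013.89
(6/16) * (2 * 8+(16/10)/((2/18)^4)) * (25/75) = 6571/5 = 1314.20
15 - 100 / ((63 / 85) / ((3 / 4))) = -1810 / 21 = -86.19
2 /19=0.11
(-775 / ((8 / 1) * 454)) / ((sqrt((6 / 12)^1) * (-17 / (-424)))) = -41075 * sqrt(2) / 7718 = -7.53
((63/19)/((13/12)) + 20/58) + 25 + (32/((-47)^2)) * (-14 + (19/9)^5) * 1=26918413777237/934336283283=28.81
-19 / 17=-1.12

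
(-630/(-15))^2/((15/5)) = 588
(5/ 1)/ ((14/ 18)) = 45/ 7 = 6.43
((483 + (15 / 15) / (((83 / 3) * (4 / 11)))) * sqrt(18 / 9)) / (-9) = -17821 * sqrt(2) / 332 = -75.91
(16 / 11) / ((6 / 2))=16 / 33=0.48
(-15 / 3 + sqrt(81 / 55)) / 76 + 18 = 9 * sqrt(55) / 4180 + 1363 / 76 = 17.95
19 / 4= 4.75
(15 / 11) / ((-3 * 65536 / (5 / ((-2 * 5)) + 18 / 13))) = -115 / 18743296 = -0.00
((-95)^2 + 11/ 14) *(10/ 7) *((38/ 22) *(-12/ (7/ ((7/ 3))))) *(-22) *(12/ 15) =76827488/ 49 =1567907.92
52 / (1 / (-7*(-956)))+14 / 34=5915735 / 17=347984.41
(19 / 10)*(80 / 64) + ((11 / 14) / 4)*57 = 95 / 7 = 13.57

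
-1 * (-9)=9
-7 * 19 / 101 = -133 / 101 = -1.32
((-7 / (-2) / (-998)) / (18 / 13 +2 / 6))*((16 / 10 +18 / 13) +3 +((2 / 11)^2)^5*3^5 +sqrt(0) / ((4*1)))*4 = -211883161221249 / 4335829583426165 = -0.05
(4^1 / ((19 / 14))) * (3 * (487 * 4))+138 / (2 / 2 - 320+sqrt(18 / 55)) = 1831597260978 / 106339903 - 414 * sqrt(110) / 5596837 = 17223.99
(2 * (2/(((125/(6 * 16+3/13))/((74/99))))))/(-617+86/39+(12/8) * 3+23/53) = -13083792/3466601875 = -0.00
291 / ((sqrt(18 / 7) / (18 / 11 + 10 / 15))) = 417.93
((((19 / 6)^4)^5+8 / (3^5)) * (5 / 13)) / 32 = 187949867288331627747035285 / 1520961911066198016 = 123573026.99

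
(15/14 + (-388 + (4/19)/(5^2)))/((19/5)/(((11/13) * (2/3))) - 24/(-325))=-122647239/2158723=-56.81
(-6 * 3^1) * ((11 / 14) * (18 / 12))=-297 / 14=-21.21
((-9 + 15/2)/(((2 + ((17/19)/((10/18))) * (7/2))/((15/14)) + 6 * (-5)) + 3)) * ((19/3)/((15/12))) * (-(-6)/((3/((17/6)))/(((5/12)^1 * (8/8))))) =153425/169908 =0.90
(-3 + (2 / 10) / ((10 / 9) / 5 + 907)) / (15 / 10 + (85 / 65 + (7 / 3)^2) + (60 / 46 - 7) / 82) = -0.37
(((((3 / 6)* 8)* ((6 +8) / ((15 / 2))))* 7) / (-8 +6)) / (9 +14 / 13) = -2.59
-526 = -526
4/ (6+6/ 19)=19/ 30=0.63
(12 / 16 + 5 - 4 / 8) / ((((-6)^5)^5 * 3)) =-7 / 113721152119718805504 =-0.00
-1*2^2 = -4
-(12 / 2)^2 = -36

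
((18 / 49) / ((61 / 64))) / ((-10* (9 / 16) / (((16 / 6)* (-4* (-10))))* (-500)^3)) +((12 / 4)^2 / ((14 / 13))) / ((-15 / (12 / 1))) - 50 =-992774998976 / 17513671875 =-56.69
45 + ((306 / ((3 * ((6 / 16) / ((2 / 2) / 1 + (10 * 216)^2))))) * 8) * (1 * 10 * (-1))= -101523477715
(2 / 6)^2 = 1 / 9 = 0.11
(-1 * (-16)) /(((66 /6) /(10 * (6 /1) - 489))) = -624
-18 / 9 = -2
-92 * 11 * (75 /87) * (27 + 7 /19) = -13156000 /551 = -23876.59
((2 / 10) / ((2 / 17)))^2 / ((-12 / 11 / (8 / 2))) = -3179 / 300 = -10.60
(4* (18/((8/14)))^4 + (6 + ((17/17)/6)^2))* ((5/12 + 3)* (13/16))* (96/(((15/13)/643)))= 315832567301251/540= 584875124631.95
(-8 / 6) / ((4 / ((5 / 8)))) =-5 / 24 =-0.21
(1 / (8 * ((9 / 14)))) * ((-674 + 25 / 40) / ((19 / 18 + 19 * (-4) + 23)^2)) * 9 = -3054429 / 6993800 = -0.44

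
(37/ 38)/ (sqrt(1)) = 37/ 38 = 0.97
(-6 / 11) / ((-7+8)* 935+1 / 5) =-15 / 25718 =-0.00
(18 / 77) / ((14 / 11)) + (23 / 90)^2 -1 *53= -20936879 / 396900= -52.75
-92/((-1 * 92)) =1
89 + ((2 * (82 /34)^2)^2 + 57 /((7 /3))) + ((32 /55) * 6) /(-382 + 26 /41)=10422357786598 /41898727255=248.75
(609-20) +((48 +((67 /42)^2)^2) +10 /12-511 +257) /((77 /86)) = 3997906529 /10890936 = 367.09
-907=-907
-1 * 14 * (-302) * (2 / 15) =8456 / 15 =563.73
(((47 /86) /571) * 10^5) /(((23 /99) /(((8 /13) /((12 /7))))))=1085700000 /7341347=147.89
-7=-7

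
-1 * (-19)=19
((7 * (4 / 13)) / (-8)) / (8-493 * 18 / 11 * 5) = 11 / 164476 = 0.00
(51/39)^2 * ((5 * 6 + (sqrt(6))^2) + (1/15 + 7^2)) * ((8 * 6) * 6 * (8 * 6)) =2010963.92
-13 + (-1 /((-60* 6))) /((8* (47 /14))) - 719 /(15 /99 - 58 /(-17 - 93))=-507984881 /473760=-1072.24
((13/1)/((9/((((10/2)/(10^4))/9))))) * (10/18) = 0.00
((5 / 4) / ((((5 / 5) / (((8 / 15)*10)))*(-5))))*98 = -392 / 3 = -130.67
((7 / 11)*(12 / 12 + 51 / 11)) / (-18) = -217 / 1089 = -0.20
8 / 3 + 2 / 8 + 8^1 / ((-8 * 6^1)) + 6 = 35 / 4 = 8.75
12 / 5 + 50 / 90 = 133 / 45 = 2.96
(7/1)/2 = 7/2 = 3.50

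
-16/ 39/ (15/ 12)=-64/ 195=-0.33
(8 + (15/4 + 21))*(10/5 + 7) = 1179/4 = 294.75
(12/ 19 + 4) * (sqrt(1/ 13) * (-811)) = -71368 * sqrt(13)/ 247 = -1041.79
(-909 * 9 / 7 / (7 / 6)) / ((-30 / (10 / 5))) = 16362 / 245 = 66.78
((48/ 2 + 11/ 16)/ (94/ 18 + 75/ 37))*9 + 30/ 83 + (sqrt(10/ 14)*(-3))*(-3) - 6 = 9*sqrt(35)/ 7 + 80180613/ 3205792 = 32.62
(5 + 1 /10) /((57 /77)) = 1309 /190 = 6.89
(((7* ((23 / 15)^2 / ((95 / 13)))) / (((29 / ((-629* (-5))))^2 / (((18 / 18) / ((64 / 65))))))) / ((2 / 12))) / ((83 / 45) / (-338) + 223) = 627653089972545 / 867147605008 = 723.81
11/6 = 1.83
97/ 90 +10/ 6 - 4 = -113/ 90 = -1.26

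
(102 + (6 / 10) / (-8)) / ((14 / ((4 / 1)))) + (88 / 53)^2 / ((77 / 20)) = 11733893 / 393260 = 29.84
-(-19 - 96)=115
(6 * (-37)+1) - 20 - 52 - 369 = -662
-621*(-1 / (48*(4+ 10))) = 207 / 224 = 0.92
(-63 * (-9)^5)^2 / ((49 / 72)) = 20334926626632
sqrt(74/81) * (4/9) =4 * sqrt(74)/81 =0.42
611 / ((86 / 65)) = 39715 / 86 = 461.80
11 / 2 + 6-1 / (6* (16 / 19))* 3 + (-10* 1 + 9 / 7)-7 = -1077 / 224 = -4.81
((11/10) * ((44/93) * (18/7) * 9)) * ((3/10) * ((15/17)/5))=58806/92225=0.64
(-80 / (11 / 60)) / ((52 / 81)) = -679.72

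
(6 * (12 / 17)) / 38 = 36 / 323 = 0.11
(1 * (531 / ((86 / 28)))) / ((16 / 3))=11151 / 344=32.42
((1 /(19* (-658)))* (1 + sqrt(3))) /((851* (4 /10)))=-5* sqrt(3) /21278404 - 5 /21278404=-0.00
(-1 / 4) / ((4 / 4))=-1 / 4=-0.25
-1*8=-8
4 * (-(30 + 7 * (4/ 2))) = -176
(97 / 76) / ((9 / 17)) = 1649 / 684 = 2.41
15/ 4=3.75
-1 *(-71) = 71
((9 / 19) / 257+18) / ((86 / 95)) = 439515 / 22102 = 19.89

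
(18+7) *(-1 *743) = -18575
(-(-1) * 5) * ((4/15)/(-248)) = -1/186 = -0.01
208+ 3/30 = 2081/10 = 208.10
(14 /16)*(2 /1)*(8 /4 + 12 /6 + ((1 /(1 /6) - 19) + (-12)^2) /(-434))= 1605 /248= 6.47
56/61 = 0.92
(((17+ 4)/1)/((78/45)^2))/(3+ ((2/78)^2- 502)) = -42525/3035912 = -0.01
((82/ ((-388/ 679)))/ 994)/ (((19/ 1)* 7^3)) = -41/ 1850828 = -0.00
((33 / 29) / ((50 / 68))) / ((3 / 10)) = 748 / 145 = 5.16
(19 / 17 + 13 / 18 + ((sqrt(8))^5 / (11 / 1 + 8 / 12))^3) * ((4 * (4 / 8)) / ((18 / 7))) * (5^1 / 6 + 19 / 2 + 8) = 216755 / 8262 + 46137344 * sqrt(2) / 1225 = 53289.96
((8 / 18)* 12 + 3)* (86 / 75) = 86 / 9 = 9.56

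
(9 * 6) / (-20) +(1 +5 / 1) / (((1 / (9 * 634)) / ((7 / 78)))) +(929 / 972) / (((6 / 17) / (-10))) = 576709877 / 189540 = 3042.68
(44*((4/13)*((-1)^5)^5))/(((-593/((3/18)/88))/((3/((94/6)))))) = 3/362323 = 0.00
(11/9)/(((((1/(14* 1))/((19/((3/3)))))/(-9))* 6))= -1463/3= -487.67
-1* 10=-10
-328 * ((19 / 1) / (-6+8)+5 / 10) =-3280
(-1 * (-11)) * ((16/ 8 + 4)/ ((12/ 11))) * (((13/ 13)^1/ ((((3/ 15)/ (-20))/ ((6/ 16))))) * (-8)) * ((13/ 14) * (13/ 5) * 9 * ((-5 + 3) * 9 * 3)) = -149073210/ 7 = -21296172.86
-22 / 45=-0.49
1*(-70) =-70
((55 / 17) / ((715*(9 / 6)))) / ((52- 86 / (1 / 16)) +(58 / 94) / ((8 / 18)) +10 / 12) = -376 / 164751743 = -0.00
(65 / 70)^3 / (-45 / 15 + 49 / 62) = -0.36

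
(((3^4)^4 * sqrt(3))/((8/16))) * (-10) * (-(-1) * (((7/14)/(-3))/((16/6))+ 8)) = -27334667835 * sqrt(3)/4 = -11836258374.56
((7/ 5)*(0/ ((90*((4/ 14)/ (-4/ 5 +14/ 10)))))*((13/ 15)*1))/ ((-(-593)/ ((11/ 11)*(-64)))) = 0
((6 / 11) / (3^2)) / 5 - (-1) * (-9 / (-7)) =1499 / 1155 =1.30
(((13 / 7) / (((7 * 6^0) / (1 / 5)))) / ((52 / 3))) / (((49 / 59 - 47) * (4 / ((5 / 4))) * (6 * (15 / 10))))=-59 / 25627392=-0.00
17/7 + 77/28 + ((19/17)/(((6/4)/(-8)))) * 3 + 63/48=-21689/1904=-11.39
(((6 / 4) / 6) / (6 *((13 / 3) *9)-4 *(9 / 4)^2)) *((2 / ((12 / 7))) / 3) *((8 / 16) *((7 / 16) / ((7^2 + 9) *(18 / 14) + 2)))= 343 / 263969280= 0.00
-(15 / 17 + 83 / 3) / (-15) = 1456 / 765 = 1.90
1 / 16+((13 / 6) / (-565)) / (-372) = 157661 / 2522160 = 0.06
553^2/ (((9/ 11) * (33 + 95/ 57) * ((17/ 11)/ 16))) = 74005778/ 663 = 111622.59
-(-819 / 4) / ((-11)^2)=819 / 484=1.69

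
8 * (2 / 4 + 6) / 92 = 0.57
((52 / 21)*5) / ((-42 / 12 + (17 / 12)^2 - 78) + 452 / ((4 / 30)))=12480 / 3336991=0.00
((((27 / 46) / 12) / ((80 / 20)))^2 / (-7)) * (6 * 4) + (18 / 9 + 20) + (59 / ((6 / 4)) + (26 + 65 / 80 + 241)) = 468028847 / 1421952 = 329.15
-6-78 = -84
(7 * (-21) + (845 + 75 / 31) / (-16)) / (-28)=49591 / 6944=7.14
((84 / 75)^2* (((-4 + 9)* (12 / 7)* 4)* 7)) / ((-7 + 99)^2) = 0.04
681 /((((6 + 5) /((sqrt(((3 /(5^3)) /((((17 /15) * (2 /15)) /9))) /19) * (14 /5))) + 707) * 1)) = 11465655138 /11898518711 - 2359665 * sqrt(9690) /11898518711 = 0.94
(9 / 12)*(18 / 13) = 27 / 26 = 1.04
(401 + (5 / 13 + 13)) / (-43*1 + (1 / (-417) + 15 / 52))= -8985516 / 926209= -9.70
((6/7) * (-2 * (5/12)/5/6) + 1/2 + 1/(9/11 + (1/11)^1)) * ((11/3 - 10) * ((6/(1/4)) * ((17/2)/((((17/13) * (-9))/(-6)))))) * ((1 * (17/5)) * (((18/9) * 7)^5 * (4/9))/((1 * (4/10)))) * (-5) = 854291320064/81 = 10546806420.54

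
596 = 596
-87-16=-103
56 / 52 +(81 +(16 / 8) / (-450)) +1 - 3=234212 / 2925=80.07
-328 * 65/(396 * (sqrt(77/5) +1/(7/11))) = 93275/14256 - 130585 * sqrt(385)/156816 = -9.80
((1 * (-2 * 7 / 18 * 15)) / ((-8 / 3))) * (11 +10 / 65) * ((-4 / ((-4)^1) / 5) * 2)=19.52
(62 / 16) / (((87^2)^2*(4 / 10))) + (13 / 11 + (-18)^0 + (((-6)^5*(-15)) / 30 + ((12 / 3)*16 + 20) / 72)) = 39236458742689 / 10082997936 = 3891.35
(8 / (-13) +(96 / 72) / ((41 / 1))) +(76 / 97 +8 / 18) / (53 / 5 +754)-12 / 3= -8149491824 / 1778876307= -4.58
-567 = -567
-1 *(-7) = 7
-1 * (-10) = 10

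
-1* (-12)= 12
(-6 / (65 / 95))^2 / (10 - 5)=12996 / 845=15.38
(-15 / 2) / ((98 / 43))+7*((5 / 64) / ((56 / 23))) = -76925 / 25088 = -3.07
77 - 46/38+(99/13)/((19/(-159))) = 2979/247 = 12.06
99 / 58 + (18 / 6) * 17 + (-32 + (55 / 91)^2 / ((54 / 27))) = 5016603 / 240149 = 20.89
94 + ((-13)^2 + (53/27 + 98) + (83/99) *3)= 108547/297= 365.48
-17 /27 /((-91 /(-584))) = -9928 /2457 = -4.04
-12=-12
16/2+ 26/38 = 8.68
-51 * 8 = -408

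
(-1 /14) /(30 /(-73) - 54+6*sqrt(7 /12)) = 5329*sqrt(21) /219308250+48326 /36551375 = 0.00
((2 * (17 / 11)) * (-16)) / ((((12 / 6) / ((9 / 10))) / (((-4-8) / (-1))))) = -14688 / 55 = -267.05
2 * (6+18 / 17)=240 / 17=14.12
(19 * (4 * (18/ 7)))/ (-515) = -0.38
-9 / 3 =-3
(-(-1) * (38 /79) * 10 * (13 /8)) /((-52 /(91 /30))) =-1729 /3792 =-0.46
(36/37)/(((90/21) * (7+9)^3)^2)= 49/15518924800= 0.00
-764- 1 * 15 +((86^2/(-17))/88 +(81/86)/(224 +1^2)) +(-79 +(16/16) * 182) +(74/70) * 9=-944813007/1407175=-671.43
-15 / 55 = -3 / 11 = -0.27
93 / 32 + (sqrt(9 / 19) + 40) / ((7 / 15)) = 45 * sqrt(19) / 133 + 19851 / 224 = 90.10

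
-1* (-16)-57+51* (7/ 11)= -94/ 11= -8.55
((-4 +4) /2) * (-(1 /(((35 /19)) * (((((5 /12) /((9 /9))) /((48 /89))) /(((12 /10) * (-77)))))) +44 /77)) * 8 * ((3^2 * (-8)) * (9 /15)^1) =0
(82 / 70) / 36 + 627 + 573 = 1512041 / 1260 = 1200.03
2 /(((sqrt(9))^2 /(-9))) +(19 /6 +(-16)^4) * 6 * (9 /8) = 3539099 /8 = 442387.38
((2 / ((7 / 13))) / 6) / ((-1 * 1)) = -0.62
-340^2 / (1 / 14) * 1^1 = -1618400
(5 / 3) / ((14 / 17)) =85 / 42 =2.02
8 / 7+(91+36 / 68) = 11028 / 119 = 92.67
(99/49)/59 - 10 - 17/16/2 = -971099/92512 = -10.50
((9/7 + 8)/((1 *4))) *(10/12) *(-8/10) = -65/42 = -1.55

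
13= 13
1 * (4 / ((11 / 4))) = 16 / 11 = 1.45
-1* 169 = -169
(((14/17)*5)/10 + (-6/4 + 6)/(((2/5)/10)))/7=3839/238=16.13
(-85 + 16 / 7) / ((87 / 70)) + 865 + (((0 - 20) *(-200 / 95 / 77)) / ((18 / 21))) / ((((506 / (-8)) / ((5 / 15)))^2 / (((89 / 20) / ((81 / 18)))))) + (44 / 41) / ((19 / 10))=3088370300084225 / 3865231023687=799.01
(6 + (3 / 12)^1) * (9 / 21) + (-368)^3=-1395408821 / 28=-49836029.32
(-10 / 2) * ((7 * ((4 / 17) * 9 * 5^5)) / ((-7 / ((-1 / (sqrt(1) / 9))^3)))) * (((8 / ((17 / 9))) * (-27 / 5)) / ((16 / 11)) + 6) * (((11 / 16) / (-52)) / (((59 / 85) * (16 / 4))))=-1864041609375 / 1668992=-1116866.71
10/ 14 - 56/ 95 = 83/ 665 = 0.12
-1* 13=-13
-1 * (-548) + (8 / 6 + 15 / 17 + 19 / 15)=46876 / 85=551.48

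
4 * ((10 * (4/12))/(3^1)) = 40/9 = 4.44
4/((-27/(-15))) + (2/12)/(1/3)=49/18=2.72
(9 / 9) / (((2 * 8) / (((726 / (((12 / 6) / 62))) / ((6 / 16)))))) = 3751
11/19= 0.58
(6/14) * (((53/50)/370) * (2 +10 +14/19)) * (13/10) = 250107/12302500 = 0.02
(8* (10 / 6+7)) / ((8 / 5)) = 43.33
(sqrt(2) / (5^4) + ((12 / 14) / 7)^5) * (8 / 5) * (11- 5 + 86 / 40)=2534976 / 7061881225 + 326 * sqrt(2) / 15625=0.03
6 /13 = 0.46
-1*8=-8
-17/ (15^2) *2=-34/ 225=-0.15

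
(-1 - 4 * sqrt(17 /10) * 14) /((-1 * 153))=1 /153+ 28 * sqrt(170) /765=0.48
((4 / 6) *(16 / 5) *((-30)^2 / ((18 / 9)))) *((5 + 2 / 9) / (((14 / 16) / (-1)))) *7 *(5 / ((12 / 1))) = -150400 / 9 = -16711.11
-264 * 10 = -2640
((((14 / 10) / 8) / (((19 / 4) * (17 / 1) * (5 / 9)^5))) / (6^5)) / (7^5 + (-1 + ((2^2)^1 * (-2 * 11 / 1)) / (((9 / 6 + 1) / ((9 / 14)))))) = 3969 / 12649067600000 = 0.00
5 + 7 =12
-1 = -1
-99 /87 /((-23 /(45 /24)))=495 /5336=0.09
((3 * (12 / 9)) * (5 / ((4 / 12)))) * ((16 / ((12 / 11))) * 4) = 3520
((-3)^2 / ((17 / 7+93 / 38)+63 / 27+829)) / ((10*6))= 1197 / 6672950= 0.00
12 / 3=4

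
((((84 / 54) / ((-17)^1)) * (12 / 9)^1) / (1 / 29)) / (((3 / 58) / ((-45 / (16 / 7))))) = 206045 / 153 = 1346.70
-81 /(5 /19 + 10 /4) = -1026 /35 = -29.31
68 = 68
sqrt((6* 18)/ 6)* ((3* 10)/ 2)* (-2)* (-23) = 2070* sqrt(2) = 2927.42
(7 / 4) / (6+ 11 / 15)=105 / 404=0.26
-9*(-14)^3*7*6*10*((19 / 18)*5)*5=273714000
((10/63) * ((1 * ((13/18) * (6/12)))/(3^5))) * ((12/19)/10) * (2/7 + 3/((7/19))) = 767/6108291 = 0.00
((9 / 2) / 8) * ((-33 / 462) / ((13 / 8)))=-9 / 364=-0.02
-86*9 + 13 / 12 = -9275 / 12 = -772.92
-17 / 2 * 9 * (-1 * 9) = 688.50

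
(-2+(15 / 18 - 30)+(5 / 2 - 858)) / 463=-1.92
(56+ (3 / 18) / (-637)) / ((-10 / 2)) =-214031 / 19110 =-11.20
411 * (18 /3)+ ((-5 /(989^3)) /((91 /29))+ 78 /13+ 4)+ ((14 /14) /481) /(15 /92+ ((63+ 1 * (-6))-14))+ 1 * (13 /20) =640658391198628254409 /258679417252916660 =2476.65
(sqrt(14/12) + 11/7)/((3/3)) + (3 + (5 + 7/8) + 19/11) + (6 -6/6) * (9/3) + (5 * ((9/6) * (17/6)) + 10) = sqrt(42)/6 + 35989/616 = 59.50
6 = 6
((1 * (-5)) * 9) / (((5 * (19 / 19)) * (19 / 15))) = -135 / 19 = -7.11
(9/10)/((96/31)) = 93/320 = 0.29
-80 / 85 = -16 / 17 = -0.94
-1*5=-5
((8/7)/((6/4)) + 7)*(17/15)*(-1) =-2771/315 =-8.80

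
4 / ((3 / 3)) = 4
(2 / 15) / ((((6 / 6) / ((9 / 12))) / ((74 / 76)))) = 37 / 380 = 0.10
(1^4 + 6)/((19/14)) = 98/19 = 5.16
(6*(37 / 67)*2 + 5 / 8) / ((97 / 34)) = 66079 / 25996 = 2.54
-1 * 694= -694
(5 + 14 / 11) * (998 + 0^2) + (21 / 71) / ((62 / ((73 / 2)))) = 606277911 / 96844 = 6260.36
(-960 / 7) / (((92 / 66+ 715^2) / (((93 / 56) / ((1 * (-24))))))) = 15345 / 826653079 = 0.00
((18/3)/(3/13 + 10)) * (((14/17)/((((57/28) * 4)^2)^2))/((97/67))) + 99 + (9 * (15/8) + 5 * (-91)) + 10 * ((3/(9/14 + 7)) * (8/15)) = -31805090737796819/94368312545112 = -337.03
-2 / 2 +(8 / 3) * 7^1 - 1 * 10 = 23 / 3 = 7.67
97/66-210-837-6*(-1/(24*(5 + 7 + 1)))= -1794097/1716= -1045.51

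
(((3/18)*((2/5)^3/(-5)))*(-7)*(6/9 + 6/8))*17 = 2023/5625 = 0.36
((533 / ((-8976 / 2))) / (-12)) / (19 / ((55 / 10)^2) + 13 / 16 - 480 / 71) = -416273 / 223765866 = -0.00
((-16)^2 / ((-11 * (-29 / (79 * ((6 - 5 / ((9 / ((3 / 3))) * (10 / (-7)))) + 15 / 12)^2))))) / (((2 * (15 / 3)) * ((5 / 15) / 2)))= 1738000 / 783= 2219.67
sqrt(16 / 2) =2 * sqrt(2) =2.83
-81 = -81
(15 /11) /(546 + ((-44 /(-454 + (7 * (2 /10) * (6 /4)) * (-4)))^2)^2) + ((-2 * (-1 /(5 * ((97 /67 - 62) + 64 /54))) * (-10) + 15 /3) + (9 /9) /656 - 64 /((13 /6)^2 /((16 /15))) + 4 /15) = -44075440126555360926383537 /4788754834915507648468848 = -9.20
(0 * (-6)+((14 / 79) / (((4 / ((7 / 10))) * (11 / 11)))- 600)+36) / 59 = -891071 / 93220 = -9.56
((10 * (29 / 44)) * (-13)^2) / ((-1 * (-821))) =24505 / 18062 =1.36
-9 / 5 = -1.80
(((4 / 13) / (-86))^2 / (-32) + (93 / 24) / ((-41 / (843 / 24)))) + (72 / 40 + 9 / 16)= -3924450519 / 4099750720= -0.96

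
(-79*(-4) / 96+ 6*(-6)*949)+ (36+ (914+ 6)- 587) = -33791.71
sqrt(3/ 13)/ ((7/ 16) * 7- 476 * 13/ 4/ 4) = -16 * sqrt(39)/ 79807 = -0.00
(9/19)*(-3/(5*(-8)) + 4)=1467/760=1.93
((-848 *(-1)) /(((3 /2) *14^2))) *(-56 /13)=-3392 /273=-12.42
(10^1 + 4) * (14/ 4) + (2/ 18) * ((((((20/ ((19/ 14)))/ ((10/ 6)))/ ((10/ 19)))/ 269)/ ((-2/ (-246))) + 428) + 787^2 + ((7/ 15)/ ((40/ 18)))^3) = 55615363630403/ 807000000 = 68916.19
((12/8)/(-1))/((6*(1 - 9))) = 1/32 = 0.03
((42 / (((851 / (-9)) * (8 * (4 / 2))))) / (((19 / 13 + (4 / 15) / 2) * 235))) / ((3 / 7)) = -17199 / 99512536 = -0.00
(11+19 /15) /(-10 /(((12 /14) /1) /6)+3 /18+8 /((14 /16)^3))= -126224 /595705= -0.21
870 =870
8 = 8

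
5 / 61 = 0.08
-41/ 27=-1.52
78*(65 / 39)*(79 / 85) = 2054 / 17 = 120.82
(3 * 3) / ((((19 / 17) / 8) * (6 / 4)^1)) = 42.95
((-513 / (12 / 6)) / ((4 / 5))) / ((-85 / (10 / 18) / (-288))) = -10260 / 17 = -603.53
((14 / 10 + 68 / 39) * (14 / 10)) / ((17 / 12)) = 17164 / 5525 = 3.11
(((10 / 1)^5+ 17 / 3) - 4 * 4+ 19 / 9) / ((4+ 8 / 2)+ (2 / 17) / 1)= 7649371 / 621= 12317.83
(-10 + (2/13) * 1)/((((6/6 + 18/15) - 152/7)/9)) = 40320/8879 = 4.54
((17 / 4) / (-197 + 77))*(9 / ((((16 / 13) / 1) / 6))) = -1989 / 1280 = -1.55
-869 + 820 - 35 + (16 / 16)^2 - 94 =-177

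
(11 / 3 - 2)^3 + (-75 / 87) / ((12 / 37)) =6175 / 3132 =1.97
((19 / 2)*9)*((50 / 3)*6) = 8550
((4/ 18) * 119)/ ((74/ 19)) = 6.79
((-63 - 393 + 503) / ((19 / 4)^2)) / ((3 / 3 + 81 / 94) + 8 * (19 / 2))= 70688 / 2642159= 0.03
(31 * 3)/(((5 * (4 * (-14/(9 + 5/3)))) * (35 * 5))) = -124/6125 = -0.02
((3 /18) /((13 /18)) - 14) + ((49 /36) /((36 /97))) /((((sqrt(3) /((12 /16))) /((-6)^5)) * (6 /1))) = -4753 * sqrt(3) /4 - 179 /13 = -2071.88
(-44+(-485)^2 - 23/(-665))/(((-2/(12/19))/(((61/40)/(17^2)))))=-7155089001/18257575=-391.90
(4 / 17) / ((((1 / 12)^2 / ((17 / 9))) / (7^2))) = 3136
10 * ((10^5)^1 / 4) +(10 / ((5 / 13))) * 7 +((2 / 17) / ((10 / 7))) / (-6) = 127592813 / 510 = 250181.99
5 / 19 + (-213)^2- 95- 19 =859850 / 19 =45255.26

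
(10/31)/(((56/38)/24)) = 1140/217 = 5.25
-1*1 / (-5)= 1 / 5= 0.20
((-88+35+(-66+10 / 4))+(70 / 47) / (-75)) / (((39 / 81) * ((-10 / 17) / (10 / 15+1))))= 8378943 / 12220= 685.67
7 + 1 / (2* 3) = 43 / 6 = 7.17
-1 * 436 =-436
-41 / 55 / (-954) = 41 / 52470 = 0.00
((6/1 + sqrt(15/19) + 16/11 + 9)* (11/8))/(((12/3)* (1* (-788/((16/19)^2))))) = -362/71117-22* sqrt(285)/1351223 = -0.01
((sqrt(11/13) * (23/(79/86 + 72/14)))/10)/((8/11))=76153 * sqrt(143)/1897480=0.48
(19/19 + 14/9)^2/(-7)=-529/567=-0.93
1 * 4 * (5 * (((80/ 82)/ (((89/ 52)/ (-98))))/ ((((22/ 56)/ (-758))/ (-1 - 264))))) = -22929390848000/ 40139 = -571249678.57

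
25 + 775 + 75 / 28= 22475 / 28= 802.68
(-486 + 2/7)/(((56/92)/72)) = -2815200/49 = -57453.06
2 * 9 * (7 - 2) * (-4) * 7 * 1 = -2520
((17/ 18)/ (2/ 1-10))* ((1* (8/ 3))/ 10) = -17/ 540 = -0.03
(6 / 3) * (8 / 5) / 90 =0.04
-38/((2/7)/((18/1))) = -2394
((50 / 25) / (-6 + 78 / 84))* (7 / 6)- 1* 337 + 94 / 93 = -336.45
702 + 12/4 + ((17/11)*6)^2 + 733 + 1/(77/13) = 1290957/847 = 1524.15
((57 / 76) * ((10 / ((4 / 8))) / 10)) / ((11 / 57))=171 / 22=7.77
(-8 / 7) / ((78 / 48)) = -64 / 91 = -0.70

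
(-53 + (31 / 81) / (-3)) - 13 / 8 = -106439 / 1944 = -54.75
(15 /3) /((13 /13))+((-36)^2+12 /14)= 1301.86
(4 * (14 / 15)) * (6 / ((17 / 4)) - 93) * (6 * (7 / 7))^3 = -6277824 / 85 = -73856.75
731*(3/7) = 2193/7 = 313.29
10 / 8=5 / 4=1.25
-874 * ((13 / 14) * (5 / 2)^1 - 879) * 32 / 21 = 171632624 / 147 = 1167568.87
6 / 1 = 6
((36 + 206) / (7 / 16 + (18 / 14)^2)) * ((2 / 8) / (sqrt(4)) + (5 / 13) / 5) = 45276 / 1937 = 23.37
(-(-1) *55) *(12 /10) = 66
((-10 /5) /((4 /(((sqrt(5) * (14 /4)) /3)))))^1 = -7 * sqrt(5) /12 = -1.30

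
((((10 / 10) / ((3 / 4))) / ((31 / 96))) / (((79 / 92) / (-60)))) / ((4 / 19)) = -3356160 / 2449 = -1370.42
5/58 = 0.09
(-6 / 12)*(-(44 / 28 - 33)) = -110 / 7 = -15.71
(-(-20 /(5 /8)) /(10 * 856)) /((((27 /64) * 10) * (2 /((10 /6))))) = 32 /43335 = 0.00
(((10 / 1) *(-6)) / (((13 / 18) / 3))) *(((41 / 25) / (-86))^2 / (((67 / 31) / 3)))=-25325946 / 201309875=-0.13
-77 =-77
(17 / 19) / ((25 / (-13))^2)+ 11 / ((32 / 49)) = 6492561 / 380000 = 17.09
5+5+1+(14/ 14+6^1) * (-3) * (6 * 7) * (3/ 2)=-1312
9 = 9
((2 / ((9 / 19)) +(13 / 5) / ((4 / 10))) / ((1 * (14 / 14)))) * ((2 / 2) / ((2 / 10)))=965 / 18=53.61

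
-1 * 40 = -40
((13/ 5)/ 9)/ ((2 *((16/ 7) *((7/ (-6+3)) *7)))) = -13/ 3360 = -0.00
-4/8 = -1/2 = -0.50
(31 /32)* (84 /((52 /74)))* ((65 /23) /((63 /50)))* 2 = 143375 /276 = 519.47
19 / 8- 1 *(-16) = 147 / 8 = 18.38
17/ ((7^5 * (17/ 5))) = 5/ 16807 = 0.00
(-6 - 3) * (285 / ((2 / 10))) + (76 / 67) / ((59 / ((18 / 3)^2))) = -50694489 / 3953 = -12824.31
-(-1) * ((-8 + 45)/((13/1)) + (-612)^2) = 374546.85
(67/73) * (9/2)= 603/146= 4.13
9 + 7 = 16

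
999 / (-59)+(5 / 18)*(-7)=-20047 / 1062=-18.88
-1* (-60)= 60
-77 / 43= -1.79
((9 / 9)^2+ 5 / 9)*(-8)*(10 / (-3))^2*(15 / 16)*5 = -17500 / 27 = -648.15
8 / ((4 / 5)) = 10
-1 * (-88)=88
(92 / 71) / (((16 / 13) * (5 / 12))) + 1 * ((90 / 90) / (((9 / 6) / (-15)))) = -2653 / 355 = -7.47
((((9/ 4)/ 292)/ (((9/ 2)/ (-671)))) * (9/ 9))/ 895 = -671/ 522680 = -0.00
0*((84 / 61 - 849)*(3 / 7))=0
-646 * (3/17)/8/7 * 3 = -171/28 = -6.11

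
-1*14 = -14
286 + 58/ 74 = 10611/ 37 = 286.78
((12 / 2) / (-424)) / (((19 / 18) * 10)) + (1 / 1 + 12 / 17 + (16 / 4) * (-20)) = -26806799 / 342380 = -78.30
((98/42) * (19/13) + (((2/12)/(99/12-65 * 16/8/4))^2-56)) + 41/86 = -4933708177/94673358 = -52.11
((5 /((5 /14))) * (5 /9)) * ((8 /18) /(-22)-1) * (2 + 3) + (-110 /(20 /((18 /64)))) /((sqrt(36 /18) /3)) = -35350 /891-297 * sqrt(2) /128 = -42.96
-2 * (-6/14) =6/7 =0.86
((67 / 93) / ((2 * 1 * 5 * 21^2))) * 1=67 / 410130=0.00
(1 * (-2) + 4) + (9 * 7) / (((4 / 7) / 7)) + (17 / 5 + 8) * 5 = 3323 / 4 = 830.75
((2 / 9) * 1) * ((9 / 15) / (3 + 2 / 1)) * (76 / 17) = 0.12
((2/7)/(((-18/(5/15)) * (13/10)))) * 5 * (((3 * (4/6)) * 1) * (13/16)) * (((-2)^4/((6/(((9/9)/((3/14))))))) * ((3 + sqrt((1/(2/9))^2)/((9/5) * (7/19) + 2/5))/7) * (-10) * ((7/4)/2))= 60875/16362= 3.72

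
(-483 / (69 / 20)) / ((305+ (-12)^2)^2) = -140 / 201601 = -0.00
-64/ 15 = -4.27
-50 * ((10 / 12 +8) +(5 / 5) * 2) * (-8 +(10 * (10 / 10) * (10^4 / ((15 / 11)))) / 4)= -89336000 / 9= -9926222.22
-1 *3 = -3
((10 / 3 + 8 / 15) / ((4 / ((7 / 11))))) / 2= 203 / 660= 0.31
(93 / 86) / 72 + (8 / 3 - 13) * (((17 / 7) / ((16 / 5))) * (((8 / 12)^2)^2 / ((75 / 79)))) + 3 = 24283111 / 17554320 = 1.38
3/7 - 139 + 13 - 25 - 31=-1271/7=-181.57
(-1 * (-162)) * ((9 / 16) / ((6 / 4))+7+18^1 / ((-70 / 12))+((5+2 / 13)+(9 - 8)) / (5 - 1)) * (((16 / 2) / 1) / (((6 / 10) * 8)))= 572751 / 364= 1573.49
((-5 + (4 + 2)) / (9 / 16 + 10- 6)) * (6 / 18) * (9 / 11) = 48 / 803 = 0.06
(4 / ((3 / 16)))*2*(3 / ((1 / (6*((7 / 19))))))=282.95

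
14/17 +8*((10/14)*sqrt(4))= 1458/119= 12.25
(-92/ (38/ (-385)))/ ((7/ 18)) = 45540/ 19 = 2396.84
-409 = -409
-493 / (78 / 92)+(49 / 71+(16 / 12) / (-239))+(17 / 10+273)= -675253191 / 2205970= -306.10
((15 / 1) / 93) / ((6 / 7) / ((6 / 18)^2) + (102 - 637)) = -35 / 114421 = -0.00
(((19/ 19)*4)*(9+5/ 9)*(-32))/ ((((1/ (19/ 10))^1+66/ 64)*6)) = -3346432/ 25569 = -130.88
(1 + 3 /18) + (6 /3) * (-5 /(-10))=13 /6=2.17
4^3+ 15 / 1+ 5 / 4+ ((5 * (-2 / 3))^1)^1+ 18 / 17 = 15907 / 204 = 77.98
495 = 495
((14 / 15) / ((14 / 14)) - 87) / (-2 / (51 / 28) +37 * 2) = -21947 / 18590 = -1.18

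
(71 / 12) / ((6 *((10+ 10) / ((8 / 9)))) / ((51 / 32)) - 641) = -1207 / 113484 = -0.01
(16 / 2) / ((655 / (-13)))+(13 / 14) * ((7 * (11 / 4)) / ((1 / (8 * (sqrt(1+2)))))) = -104 / 655+143 * sqrt(3) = 247.52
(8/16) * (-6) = -3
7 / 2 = 3.50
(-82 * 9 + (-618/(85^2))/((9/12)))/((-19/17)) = 5332874/8075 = 660.42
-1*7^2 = -49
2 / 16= 1 / 8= 0.12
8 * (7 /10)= 28 /5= 5.60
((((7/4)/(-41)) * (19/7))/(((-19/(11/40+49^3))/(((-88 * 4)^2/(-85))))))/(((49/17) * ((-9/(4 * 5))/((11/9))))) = 267248955776/271215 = 985376.75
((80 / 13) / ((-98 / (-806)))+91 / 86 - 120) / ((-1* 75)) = 0.91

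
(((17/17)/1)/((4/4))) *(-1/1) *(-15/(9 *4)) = 5/12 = 0.42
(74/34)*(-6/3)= -4.35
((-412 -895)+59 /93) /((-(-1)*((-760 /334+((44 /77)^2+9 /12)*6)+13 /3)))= -153.38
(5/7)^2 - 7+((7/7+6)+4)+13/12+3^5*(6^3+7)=31866421/588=54194.59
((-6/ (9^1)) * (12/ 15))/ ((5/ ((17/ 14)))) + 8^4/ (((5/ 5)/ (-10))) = -21504068/ 525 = -40960.13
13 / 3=4.33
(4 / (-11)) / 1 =-4 / 11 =-0.36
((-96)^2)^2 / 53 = 84934656 / 53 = 1602540.68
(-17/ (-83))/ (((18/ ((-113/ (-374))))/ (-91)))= -10283/ 32868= -0.31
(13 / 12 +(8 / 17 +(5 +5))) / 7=1.65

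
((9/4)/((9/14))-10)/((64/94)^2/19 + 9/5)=-2728115/765718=-3.56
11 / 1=11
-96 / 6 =-16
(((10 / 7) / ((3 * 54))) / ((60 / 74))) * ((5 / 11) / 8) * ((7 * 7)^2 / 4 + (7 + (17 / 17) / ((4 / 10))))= 50135 / 133056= 0.38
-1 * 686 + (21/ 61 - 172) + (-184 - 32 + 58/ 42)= -1373584/ 1281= -1072.27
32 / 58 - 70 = -2014 / 29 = -69.45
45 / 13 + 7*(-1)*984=-89499 / 13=-6884.54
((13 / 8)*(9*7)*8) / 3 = 273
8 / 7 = 1.14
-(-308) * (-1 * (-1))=308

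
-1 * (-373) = 373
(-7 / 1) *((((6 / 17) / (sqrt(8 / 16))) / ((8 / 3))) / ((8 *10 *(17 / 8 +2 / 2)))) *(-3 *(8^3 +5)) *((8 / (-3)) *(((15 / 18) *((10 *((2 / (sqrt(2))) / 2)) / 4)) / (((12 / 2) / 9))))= -32571 / 680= -47.90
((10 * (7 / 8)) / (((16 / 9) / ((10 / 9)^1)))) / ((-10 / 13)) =-7.11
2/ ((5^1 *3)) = 2/ 15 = 0.13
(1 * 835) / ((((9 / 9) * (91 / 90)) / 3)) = 225450 / 91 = 2477.47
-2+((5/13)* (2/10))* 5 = -21/13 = -1.62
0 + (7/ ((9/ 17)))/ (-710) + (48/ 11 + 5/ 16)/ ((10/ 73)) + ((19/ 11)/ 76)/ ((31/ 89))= 1191730487/ 34863840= 34.18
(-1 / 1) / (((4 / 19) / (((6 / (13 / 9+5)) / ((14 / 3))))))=-1539 / 1624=-0.95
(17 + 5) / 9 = 22 / 9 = 2.44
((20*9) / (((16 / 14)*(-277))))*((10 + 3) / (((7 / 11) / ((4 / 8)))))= -6435 / 1108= -5.81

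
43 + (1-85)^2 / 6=1219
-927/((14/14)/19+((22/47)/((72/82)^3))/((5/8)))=-12069484380/15089749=-799.85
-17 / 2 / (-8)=1.06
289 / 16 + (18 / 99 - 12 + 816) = 144715 / 176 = 822.24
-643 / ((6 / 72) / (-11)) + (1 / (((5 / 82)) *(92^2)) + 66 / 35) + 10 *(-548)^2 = 457382397519 / 148120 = 3087917.89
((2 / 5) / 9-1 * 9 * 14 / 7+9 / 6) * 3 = -1481 / 30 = -49.37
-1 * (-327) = 327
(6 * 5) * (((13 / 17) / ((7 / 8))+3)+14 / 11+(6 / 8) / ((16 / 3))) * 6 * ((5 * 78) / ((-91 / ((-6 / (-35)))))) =-699.22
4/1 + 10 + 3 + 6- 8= 15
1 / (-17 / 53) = -53 / 17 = -3.12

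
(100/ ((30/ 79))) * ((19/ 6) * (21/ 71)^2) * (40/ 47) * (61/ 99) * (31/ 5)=5563246360/ 23455773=237.18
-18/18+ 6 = 5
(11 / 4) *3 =33 / 4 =8.25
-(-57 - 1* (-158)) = -101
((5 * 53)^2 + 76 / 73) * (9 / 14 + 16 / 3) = 1286751751 / 3066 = 419684.20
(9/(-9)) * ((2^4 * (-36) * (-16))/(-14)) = 4608/7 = 658.29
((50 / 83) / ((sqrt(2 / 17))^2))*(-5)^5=-16001.51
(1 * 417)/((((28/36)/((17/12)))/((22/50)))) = 233937/700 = 334.20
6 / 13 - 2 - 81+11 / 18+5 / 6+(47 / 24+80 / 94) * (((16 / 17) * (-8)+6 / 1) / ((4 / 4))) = -31930331 / 373932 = -85.39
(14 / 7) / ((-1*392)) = -0.01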